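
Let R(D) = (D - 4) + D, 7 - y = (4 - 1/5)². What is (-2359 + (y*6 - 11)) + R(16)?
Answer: -59666/25 ≈ -2386.6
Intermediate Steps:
y = -186/25 (y = 7 - (4 - 1/5)² = 7 - (4 - 1*⅕)² = 7 - (4 - ⅕)² = 7 - (19/5)² = 7 - 1*361/25 = 7 - 361/25 = -186/25 ≈ -7.4400)
R(D) = -4 + 2*D (R(D) = (-4 + D) + D = -4 + 2*D)
(-2359 + (y*6 - 11)) + R(16) = (-2359 + (-186/25*6 - 11)) + (-4 + 2*16) = (-2359 + (-1116/25 - 11)) + (-4 + 32) = (-2359 - 1391/25) + 28 = -60366/25 + 28 = -59666/25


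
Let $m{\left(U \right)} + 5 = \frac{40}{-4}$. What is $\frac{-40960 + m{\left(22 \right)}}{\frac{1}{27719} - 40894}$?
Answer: $\frac{227157205}{226708157} \approx 1.002$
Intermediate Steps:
$m{\left(U \right)} = -15$ ($m{\left(U \right)} = -5 + \frac{40}{-4} = -5 + 40 \left(- \frac{1}{4}\right) = -5 - 10 = -15$)
$\frac{-40960 + m{\left(22 \right)}}{\frac{1}{27719} - 40894} = \frac{-40960 - 15}{\frac{1}{27719} - 40894} = - \frac{40975}{\frac{1}{27719} - 40894} = - \frac{40975}{- \frac{1133540785}{27719}} = \left(-40975\right) \left(- \frac{27719}{1133540785}\right) = \frac{227157205}{226708157}$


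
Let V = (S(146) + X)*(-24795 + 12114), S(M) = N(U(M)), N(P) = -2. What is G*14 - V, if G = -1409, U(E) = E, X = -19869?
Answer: -252003877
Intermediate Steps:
S(M) = -2
V = 251984151 (V = (-2 - 19869)*(-24795 + 12114) = -19871*(-12681) = 251984151)
G*14 - V = -1409*14 - 1*251984151 = -19726 - 251984151 = -252003877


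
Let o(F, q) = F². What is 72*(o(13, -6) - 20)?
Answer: 10728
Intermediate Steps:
72*(o(13, -6) - 20) = 72*(13² - 20) = 72*(169 - 20) = 72*149 = 10728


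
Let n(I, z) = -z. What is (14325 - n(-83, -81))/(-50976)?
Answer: -1187/4248 ≈ -0.27943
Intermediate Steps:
(14325 - n(-83, -81))/(-50976) = (14325 - (-1)*(-81))/(-50976) = (14325 - 1*81)*(-1/50976) = (14325 - 81)*(-1/50976) = 14244*(-1/50976) = -1187/4248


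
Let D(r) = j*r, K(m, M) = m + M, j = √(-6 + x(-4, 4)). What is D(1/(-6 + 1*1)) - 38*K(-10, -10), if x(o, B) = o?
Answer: 760 - I*√10/5 ≈ 760.0 - 0.63246*I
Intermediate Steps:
j = I*√10 (j = √(-6 - 4) = √(-10) = I*√10 ≈ 3.1623*I)
K(m, M) = M + m
D(r) = I*r*√10 (D(r) = (I*√10)*r = I*r*√10)
D(1/(-6 + 1*1)) - 38*K(-10, -10) = I*√10/(-6 + 1*1) - 38*(-10 - 10) = I*√10/(-6 + 1) - 38*(-20) = I*√10/(-5) + 760 = I*(-⅕)*√10 + 760 = -I*√10/5 + 760 = 760 - I*√10/5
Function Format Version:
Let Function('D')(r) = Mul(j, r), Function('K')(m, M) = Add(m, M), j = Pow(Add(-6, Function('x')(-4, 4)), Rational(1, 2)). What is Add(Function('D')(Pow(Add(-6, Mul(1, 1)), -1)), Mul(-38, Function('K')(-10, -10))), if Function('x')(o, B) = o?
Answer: Add(760, Mul(Rational(-1, 5), I, Pow(10, Rational(1, 2)))) ≈ Add(760.00, Mul(-0.63246, I))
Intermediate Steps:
j = Mul(I, Pow(10, Rational(1, 2))) (j = Pow(Add(-6, -4), Rational(1, 2)) = Pow(-10, Rational(1, 2)) = Mul(I, Pow(10, Rational(1, 2))) ≈ Mul(3.1623, I))
Function('K')(m, M) = Add(M, m)
Function('D')(r) = Mul(I, r, Pow(10, Rational(1, 2))) (Function('D')(r) = Mul(Mul(I, Pow(10, Rational(1, 2))), r) = Mul(I, r, Pow(10, Rational(1, 2))))
Add(Function('D')(Pow(Add(-6, Mul(1, 1)), -1)), Mul(-38, Function('K')(-10, -10))) = Add(Mul(I, Pow(Add(-6, Mul(1, 1)), -1), Pow(10, Rational(1, 2))), Mul(-38, Add(-10, -10))) = Add(Mul(I, Pow(Add(-6, 1), -1), Pow(10, Rational(1, 2))), Mul(-38, -20)) = Add(Mul(I, Pow(-5, -1), Pow(10, Rational(1, 2))), 760) = Add(Mul(I, Rational(-1, 5), Pow(10, Rational(1, 2))), 760) = Add(Mul(Rational(-1, 5), I, Pow(10, Rational(1, 2))), 760) = Add(760, Mul(Rational(-1, 5), I, Pow(10, Rational(1, 2))))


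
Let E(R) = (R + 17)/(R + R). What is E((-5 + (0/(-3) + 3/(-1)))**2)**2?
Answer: 6561/16384 ≈ 0.40045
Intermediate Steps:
E(R) = (17 + R)/(2*R) (E(R) = (17 + R)/((2*R)) = (17 + R)*(1/(2*R)) = (17 + R)/(2*R))
E((-5 + (0/(-3) + 3/(-1)))**2)**2 = ((17 + (-5 + (0/(-3) + 3/(-1)))**2)/(2*((-5 + (0/(-3) + 3/(-1)))**2)))**2 = ((17 + (-5 + (0*(-1/3) + 3*(-1)))**2)/(2*((-5 + (0*(-1/3) + 3*(-1)))**2)))**2 = ((17 + (-5 + (0 - 3))**2)/(2*((-5 + (0 - 3))**2)))**2 = ((17 + (-5 - 3)**2)/(2*((-5 - 3)**2)))**2 = ((17 + (-8)**2)/(2*((-8)**2)))**2 = ((1/2)*(17 + 64)/64)**2 = ((1/2)*(1/64)*81)**2 = (81/128)**2 = 6561/16384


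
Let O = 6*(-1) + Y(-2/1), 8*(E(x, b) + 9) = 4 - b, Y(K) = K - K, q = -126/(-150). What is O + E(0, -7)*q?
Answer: -2481/200 ≈ -12.405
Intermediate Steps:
q = 21/25 (q = -126*(-1/150) = 21/25 ≈ 0.84000)
Y(K) = 0
E(x, b) = -17/2 - b/8 (E(x, b) = -9 + (4 - b)/8 = -9 + (½ - b/8) = -17/2 - b/8)
O = -6 (O = 6*(-1) + 0 = -6 + 0 = -6)
O + E(0, -7)*q = -6 + (-17/2 - ⅛*(-7))*(21/25) = -6 + (-17/2 + 7/8)*(21/25) = -6 - 61/8*21/25 = -6 - 1281/200 = -2481/200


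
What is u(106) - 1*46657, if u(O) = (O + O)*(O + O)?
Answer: -1713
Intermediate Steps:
u(O) = 4*O² (u(O) = (2*O)*(2*O) = 4*O²)
u(106) - 1*46657 = 4*106² - 1*46657 = 4*11236 - 46657 = 44944 - 46657 = -1713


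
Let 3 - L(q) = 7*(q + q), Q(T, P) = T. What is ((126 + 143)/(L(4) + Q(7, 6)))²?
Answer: 72361/2116 ≈ 34.197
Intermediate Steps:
L(q) = 3 - 14*q (L(q) = 3 - 7*(q + q) = 3 - 7*2*q = 3 - 14*q)
((126 + 143)/(L(4) + Q(7, 6)))² = ((126 + 143)/((3 - 14*4) + 7))² = (269/((3 - 56) + 7))² = (269/(-53 + 7))² = (269/(-46))² = (269*(-1/46))² = (-269/46)² = 72361/2116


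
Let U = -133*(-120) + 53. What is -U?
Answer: -16013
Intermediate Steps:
U = 16013 (U = 15960 + 53 = 16013)
-U = -1*16013 = -16013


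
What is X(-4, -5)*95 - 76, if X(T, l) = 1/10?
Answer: -133/2 ≈ -66.500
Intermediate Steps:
X(T, l) = ⅒
X(-4, -5)*95 - 76 = (⅒)*95 - 76 = 19/2 - 76 = -133/2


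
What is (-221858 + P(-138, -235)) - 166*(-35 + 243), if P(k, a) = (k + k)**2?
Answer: -180210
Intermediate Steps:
P(k, a) = 4*k**2 (P(k, a) = (2*k)**2 = 4*k**2)
(-221858 + P(-138, -235)) - 166*(-35 + 243) = (-221858 + 4*(-138)**2) - 166*(-35 + 243) = (-221858 + 4*19044) - 166*208 = (-221858 + 76176) - 34528 = -145682 - 34528 = -180210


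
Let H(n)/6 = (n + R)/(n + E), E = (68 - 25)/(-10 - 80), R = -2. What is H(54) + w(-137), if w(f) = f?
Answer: -631849/4817 ≈ -131.17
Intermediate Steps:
E = -43/90 (E = 43/(-90) = 43*(-1/90) = -43/90 ≈ -0.47778)
H(n) = 6*(-2 + n)/(-43/90 + n) (H(n) = 6*((n - 2)/(n - 43/90)) = 6*((-2 + n)/(-43/90 + n)) = 6*(-2 + n)/(-43/90 + n))
H(54) + w(-137) = 540*(-2 + 54)/(-43 + 90*54) - 137 = 540*52/(-43 + 4860) - 137 = 540*52/4817 - 137 = 540*(1/4817)*52 - 137 = 28080/4817 - 137 = -631849/4817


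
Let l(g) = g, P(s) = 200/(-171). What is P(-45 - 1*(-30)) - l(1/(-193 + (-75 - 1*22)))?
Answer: -57829/49590 ≈ -1.1661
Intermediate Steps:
P(s) = -200/171 (P(s) = 200*(-1/171) = -200/171)
P(-45 - 1*(-30)) - l(1/(-193 + (-75 - 1*22))) = -200/171 - 1/(-193 + (-75 - 1*22)) = -200/171 - 1/(-193 + (-75 - 22)) = -200/171 - 1/(-193 - 97) = -200/171 - 1/(-290) = -200/171 - 1*(-1/290) = -200/171 + 1/290 = -57829/49590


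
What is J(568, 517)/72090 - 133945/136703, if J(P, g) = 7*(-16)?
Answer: -690814699/703922805 ≈ -0.98138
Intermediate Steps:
J(P, g) = -112
J(568, 517)/72090 - 133945/136703 = -112/72090 - 133945/136703 = -112*1/72090 - 133945*1/136703 = -56/36045 - 19135/19529 = -690814699/703922805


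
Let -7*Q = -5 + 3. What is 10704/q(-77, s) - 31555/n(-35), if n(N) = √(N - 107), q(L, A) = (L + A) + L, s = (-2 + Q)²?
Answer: -262248/3701 + 31555*I*√142/142 ≈ -70.859 + 2648.0*I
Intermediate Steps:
Q = 2/7 (Q = -(-5 + 3)/7 = -⅐*(-2) = 2/7 ≈ 0.28571)
s = 144/49 (s = (-2 + 2/7)² = (-12/7)² = 144/49 ≈ 2.9388)
q(L, A) = A + 2*L (q(L, A) = (A + L) + L = A + 2*L)
n(N) = √(-107 + N)
10704/q(-77, s) - 31555/n(-35) = 10704/(144/49 + 2*(-77)) - 31555/√(-107 - 35) = 10704/(144/49 - 154) - 31555*(-I*√142/142) = 10704/(-7402/49) - 31555*(-I*√142/142) = 10704*(-49/7402) - (-31555)*I*√142/142 = -262248/3701 + 31555*I*√142/142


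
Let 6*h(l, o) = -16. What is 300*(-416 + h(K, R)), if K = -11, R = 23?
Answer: -125600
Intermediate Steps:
h(l, o) = -8/3 (h(l, o) = (⅙)*(-16) = -8/3)
300*(-416 + h(K, R)) = 300*(-416 - 8/3) = 300*(-1256/3) = -125600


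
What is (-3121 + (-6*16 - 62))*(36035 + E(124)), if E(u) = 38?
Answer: -118283367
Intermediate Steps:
(-3121 + (-6*16 - 62))*(36035 + E(124)) = (-3121 + (-6*16 - 62))*(36035 + 38) = (-3121 + (-96 - 62))*36073 = (-3121 - 158)*36073 = -3279*36073 = -118283367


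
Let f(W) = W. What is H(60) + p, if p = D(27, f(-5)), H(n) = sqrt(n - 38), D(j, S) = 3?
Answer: 3 + sqrt(22) ≈ 7.6904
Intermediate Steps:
H(n) = sqrt(-38 + n)
p = 3
H(60) + p = sqrt(-38 + 60) + 3 = sqrt(22) + 3 = 3 + sqrt(22)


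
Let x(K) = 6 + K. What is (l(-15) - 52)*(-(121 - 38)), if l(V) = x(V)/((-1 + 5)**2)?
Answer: 69803/16 ≈ 4362.7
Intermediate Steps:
l(V) = 3/8 + V/16 (l(V) = (6 + V)/((-1 + 5)**2) = (6 + V)/(4**2) = (6 + V)/16 = (6 + V)*(1/16) = 3/8 + V/16)
(l(-15) - 52)*(-(121 - 38)) = ((3/8 + (1/16)*(-15)) - 52)*(-(121 - 38)) = ((3/8 - 15/16) - 52)*(-1*83) = (-9/16 - 52)*(-83) = -841/16*(-83) = 69803/16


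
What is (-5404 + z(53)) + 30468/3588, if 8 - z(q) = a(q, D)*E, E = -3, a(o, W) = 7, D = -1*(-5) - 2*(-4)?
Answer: -1604586/299 ≈ -5366.5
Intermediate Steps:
D = 13 (D = 5 + 8 = 13)
z(q) = 29 (z(q) = 8 - 7*(-3) = 8 - 1*(-21) = 8 + 21 = 29)
(-5404 + z(53)) + 30468/3588 = (-5404 + 29) + 30468/3588 = -5375 + 30468*(1/3588) = -5375 + 2539/299 = -1604586/299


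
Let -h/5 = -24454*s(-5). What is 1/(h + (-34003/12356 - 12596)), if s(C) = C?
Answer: -12356/7709510779 ≈ -1.6027e-6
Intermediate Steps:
h = -611350 (h = -(-122270)*(-5) = -5*122270 = -611350)
1/(h + (-34003/12356 - 12596)) = 1/(-611350 + (-34003/12356 - 12596)) = 1/(-611350 - 155670179/12356) = 1/(-7709510779/12356) = -12356/7709510779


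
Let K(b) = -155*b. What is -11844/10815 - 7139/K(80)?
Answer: -663403/1277200 ≈ -0.51942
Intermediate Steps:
-11844/10815 - 7139/K(80) = -11844/10815 - 7139/((-155*80)) = -11844*1/10815 - 7139/(-12400) = -564/515 - 7139*(-1/12400) = -564/515 + 7139/12400 = -663403/1277200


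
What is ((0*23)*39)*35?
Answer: 0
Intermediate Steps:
((0*23)*39)*35 = (0*39)*35 = 0*35 = 0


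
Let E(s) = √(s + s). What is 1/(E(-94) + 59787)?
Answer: 59787/3574485557 - 2*I*√47/3574485557 ≈ 1.6726e-5 - 3.8359e-9*I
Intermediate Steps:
E(s) = √2*√s (E(s) = √(2*s) = √2*√s)
1/(E(-94) + 59787) = 1/(√2*√(-94) + 59787) = 1/(√2*(I*√94) + 59787) = 1/(2*I*√47 + 59787) = 1/(59787 + 2*I*√47)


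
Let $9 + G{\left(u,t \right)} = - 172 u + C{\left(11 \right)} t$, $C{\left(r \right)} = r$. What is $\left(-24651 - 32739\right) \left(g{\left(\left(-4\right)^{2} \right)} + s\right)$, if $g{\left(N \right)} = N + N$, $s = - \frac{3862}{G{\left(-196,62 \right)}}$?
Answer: $- \frac{12585144924}{6877} \approx -1.83 \cdot 10^{6}$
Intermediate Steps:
$G{\left(u,t \right)} = -9 - 172 u + 11 t$ ($G{\left(u,t \right)} = -9 + \left(- 172 u + 11 t\right) = -9 - 172 u + 11 t$)
$s = - \frac{3862}{34385}$ ($s = - \frac{3862}{-9 - -33712 + 11 \cdot 62} = - \frac{3862}{-9 + 33712 + 682} = - \frac{3862}{34385} \approx -0.11232$)
$g{\left(N \right)} = 2 N$
$\left(-24651 - 32739\right) \left(g{\left(\left(-4\right)^{2} \right)} + s\right) = \left(-24651 - 32739\right) \left(2 \left(-4\right)^{2} - \frac{3862}{34385}\right) = - 57390 \left(2 \cdot 16 - \frac{3862}{34385}\right) = - 57390 \left(32 - \frac{3862}{34385}\right) = \left(-57390\right) \frac{1096458}{34385} = - \frac{12585144924}{6877}$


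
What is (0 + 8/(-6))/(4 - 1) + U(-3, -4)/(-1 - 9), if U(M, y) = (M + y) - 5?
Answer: 34/45 ≈ 0.75556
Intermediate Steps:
U(M, y) = -5 + M + y
(0 + 8/(-6))/(4 - 1) + U(-3, -4)/(-1 - 9) = (0 + 8/(-6))/(4 - 1) + (-5 - 3 - 4)/(-1 - 9) = (0 + 8*(-1/6))/3 - 12/(-10) = (0 - 4/3)*(1/3) - 12*(-1/10) = -4/3*1/3 + 6/5 = -4/9 + 6/5 = 34/45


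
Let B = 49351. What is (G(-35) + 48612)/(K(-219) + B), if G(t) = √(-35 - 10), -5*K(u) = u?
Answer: 121530/123487 + 15*I*√5/246974 ≈ 0.98415 + 0.00013581*I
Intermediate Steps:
K(u) = -u/5
G(t) = 3*I*√5 (G(t) = √(-45) = 3*I*√5)
(G(-35) + 48612)/(K(-219) + B) = (3*I*√5 + 48612)/(-⅕*(-219) + 49351) = (48612 + 3*I*√5)/(219/5 + 49351) = (48612 + 3*I*√5)/(246974/5) = (48612 + 3*I*√5)*(5/246974) = 121530/123487 + 15*I*√5/246974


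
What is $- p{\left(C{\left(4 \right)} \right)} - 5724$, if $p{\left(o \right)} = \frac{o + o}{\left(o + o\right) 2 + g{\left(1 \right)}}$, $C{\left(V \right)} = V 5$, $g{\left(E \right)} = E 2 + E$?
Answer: $- \frac{475132}{83} \approx -5724.5$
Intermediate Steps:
$g{\left(E \right)} = 3 E$ ($g{\left(E \right)} = 2 E + E = 3 E$)
$C{\left(V \right)} = 5 V$
$p{\left(o \right)} = \frac{2 o}{3 + 4 o}$ ($p{\left(o \right)} = \frac{o + o}{\left(o + o\right) 2 + 3 \cdot 1} = \frac{2 o}{2 o 2 + 3} = \frac{2 o}{4 o + 3} = \frac{2 o}{3 + 4 o}$)
$- p{\left(C{\left(4 \right)} \right)} - 5724 = - \frac{2 \cdot 5 \cdot 4}{3 + 4 \cdot 5 \cdot 4} - 5724 = - \frac{2 \cdot 20}{3 + 4 \cdot 20} - 5724 = - \frac{2 \cdot 20}{3 + 80} - 5724 = - \frac{2 \cdot 20}{83} - 5724 = \left(-1\right) \frac{40}{83} - 5724 = - \frac{40}{83} - 5724 = - \frac{475132}{83}$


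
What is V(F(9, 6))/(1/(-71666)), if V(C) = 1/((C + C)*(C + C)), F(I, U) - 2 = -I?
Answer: -5119/14 ≈ -365.64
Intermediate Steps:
F(I, U) = 2 - I
V(C) = 1/(4*C²) (V(C) = 1/((2*C)*(2*C)) = 1/(4*C²))
V(F(9, 6))/(1/(-71666)) = (1/(4*(2 - 1*9)²))/(1/(-71666)) = (1/(4*(2 - 9)²))/(-1/71666) = ((¼)/(-7)²)*(-71666) = ((¼)*(1/49))*(-71666) = (1/196)*(-71666) = -5119/14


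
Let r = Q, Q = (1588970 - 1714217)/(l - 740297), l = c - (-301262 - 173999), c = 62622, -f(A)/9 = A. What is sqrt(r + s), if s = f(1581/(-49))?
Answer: sqrt(584224675984326)/1416898 ≈ 17.059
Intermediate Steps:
f(A) = -9*A
s = 14229/49 (s = -14229/(-49) = -14229*(-1)/49 = -9*(-1581/49) = 14229/49 ≈ 290.39)
l = 537883 (l = 62622 - (-301262 - 173999) = 62622 - 1*(-475261) = 62622 + 475261 = 537883)
Q = 125247/202414 (Q = (1588970 - 1714217)/(537883 - 740297) = -125247/(-202414) = -125247*(-1/202414) = 125247/202414 ≈ 0.61877)
r = 125247/202414 ≈ 0.61877
sqrt(r + s) = sqrt(125247/202414 + 14229/49) = sqrt(2886285909/9918286) = sqrt(584224675984326)/1416898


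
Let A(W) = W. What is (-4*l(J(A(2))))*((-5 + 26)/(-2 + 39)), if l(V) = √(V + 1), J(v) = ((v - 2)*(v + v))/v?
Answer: -84/37 ≈ -2.2703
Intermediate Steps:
J(v) = -4 + 2*v (J(v) = ((-2 + v)*(2*v))/v = (2*v*(-2 + v))/v = -4 + 2*v)
l(V) = √(1 + V)
(-4*l(J(A(2))))*((-5 + 26)/(-2 + 39)) = (-4*√(1 + (-4 + 2*2)))*((-5 + 26)/(-2 + 39)) = (-4*√(1 + (-4 + 4)))*(21/37) = (-4*√(1 + 0))*(21*(1/37)) = -4*√1*(21/37) = -4*1*(21/37) = -4*21/37 = -84/37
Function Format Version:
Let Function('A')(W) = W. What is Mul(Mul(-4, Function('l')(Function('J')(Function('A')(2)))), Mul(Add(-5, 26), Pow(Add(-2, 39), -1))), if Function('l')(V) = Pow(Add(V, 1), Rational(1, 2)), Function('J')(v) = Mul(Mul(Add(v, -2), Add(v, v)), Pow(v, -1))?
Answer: Rational(-84, 37) ≈ -2.2703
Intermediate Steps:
Function('J')(v) = Add(-4, Mul(2, v)) (Function('J')(v) = Mul(Mul(Add(-2, v), Mul(2, v)), Pow(v, -1)) = Mul(Mul(2, v, Add(-2, v)), Pow(v, -1)) = Add(-4, Mul(2, v)))
Function('l')(V) = Pow(Add(1, V), Rational(1, 2))
Mul(Mul(-4, Function('l')(Function('J')(Function('A')(2)))), Mul(Add(-5, 26), Pow(Add(-2, 39), -1))) = Mul(Mul(-4, Pow(Add(1, Add(-4, Mul(2, 2))), Rational(1, 2))), Mul(Add(-5, 26), Pow(Add(-2, 39), -1))) = Mul(Mul(-4, Pow(Add(1, Add(-4, 4)), Rational(1, 2))), Mul(21, Pow(37, -1))) = Mul(Mul(-4, Pow(Add(1, 0), Rational(1, 2))), Mul(21, Rational(1, 37))) = Mul(Mul(-4, Pow(1, Rational(1, 2))), Rational(21, 37)) = Mul(Mul(-4, 1), Rational(21, 37)) = Mul(-4, Rational(21, 37)) = Rational(-84, 37)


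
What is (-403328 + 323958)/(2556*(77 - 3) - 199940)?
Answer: 39685/5398 ≈ 7.3518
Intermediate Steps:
(-403328 + 323958)/(2556*(77 - 3) - 199940) = -79370/(2556*74 - 199940) = -79370/(189144 - 199940) = -79370/(-10796) = -79370*(-1/10796) = 39685/5398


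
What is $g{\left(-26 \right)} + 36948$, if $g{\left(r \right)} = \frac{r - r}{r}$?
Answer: $36948$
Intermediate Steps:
$g{\left(r \right)} = 0$ ($g{\left(r \right)} = \frac{0}{r} = 0$)
$g{\left(-26 \right)} + 36948 = 0 + 36948 = 36948$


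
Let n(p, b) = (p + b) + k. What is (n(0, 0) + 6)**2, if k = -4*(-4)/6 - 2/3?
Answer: 64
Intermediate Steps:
k = 2 (k = 16*(1/6) - 2*1/3 = 8/3 - 2/3 = 2)
n(p, b) = 2 + b + p (n(p, b) = (p + b) + 2 = (b + p) + 2 = 2 + b + p)
(n(0, 0) + 6)**2 = ((2 + 0 + 0) + 6)**2 = (2 + 6)**2 = 8**2 = 64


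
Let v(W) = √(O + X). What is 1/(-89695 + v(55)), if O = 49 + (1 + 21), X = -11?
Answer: -17939/1609038593 - 2*√15/8045192965 ≈ -1.1150e-5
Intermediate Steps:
O = 71 (O = 49 + 22 = 71)
v(W) = 2*√15 (v(W) = √(71 - 11) = √60 = 2*√15)
1/(-89695 + v(55)) = 1/(-89695 + 2*√15)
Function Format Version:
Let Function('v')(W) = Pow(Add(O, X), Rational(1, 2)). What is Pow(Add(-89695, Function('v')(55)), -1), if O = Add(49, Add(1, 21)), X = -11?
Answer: Add(Rational(-17939, 1609038593), Mul(Rational(-2, 8045192965), Pow(15, Rational(1, 2)))) ≈ -1.1150e-5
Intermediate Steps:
O = 71 (O = Add(49, 22) = 71)
Function('v')(W) = Mul(2, Pow(15, Rational(1, 2))) (Function('v')(W) = Pow(Add(71, -11), Rational(1, 2)) = Pow(60, Rational(1, 2)) = Mul(2, Pow(15, Rational(1, 2))))
Pow(Add(-89695, Function('v')(55)), -1) = Pow(Add(-89695, Mul(2, Pow(15, Rational(1, 2)))), -1)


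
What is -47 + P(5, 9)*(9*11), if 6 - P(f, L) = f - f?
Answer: 547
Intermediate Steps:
P(f, L) = 6 (P(f, L) = 6 - (f - f) = 6 - 1*0 = 6 + 0 = 6)
-47 + P(5, 9)*(9*11) = -47 + 6*(9*11) = -47 + 6*99 = -47 + 594 = 547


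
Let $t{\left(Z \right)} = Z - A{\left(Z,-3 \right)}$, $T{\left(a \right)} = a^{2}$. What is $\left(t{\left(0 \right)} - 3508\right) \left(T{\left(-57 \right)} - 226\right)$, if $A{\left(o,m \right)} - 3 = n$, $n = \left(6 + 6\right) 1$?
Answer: $-10650029$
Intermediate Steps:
$n = 12$ ($n = 12 \cdot 1 = 12$)
$A{\left(o,m \right)} = 15$ ($A{\left(o,m \right)} = 3 + 12 = 15$)
$t{\left(Z \right)} = -15 + Z$ ($t{\left(Z \right)} = Z - 15 = -15 + Z$)
$\left(t{\left(0 \right)} - 3508\right) \left(T{\left(-57 \right)} - 226\right) = \left(\left(-15 + 0\right) - 3508\right) \left(\left(-57\right)^{2} - 226\right) = \left(-15 - 3508\right) \left(3249 - 226\right) = \left(-3523\right) 3023 = -10650029$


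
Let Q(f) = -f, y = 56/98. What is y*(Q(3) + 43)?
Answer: 160/7 ≈ 22.857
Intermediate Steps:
y = 4/7 (y = 56*(1/98) = 4/7 ≈ 0.57143)
y*(Q(3) + 43) = 4*(-1*3 + 43)/7 = 4*(-3 + 43)/7 = (4/7)*40 = 160/7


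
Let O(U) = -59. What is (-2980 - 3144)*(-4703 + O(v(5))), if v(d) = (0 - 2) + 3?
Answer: 29162488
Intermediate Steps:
v(d) = 1 (v(d) = -2 + 3 = 1)
(-2980 - 3144)*(-4703 + O(v(5))) = (-2980 - 3144)*(-4703 - 59) = -6124*(-4762) = 29162488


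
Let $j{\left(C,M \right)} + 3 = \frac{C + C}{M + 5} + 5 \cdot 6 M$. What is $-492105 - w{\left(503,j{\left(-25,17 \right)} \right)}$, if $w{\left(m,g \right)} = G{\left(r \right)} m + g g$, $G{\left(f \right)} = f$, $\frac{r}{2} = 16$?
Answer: $- \frac{92317025}{121} \approx -7.6295 \cdot 10^{5}$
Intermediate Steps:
$r = 32$ ($r = 2 \cdot 16 = 32$)
$j{\left(C,M \right)} = -3 + 30 M + \frac{2 C}{5 + M}$ ($j{\left(C,M \right)} = -3 + \left(\frac{C + C}{M + 5} + 5 \cdot 6 M\right) = -3 + \left(\frac{2 C}{5 + M} + 30 M\right) = -3 + \left(30 M + \frac{2 C}{5 + M}\right) = -3 + 30 M + \frac{2 C}{5 + M}$)
$w{\left(m,g \right)} = g^{2} + 32 m$ ($w{\left(m,g \right)} = 32 m + g g = 32 m + g^{2} = g^{2} + 32 m$)
$-492105 - w{\left(503,j{\left(-25,17 \right)} \right)} = -492105 - \left(\left(\frac{-15 + 2 \left(-25\right) + 30 \cdot 17^{2} + 147 \cdot 17}{5 + 17}\right)^{2} + 32 \cdot 503\right) = -492105 - \left(\left(\frac{-15 - 50 + 30 \cdot 289 + 2499}{22}\right)^{2} + 16096\right) = -492105 - \left(\left(\frac{-15 - 50 + 8670 + 2499}{22}\right)^{2} + 16096\right) = -492105 - \left(\left(\frac{1}{22} \cdot 11104\right)^{2} + 16096\right) = -492105 - \left(\left(\frac{5552}{11}\right)^{2} + 16096\right) = -492105 - \left(\frac{30824704}{121} + 16096\right) = -492105 - \frac{32772320}{121} = - \frac{92317025}{121}$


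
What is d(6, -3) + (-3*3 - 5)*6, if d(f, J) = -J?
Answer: -81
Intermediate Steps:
d(6, -3) + (-3*3 - 5)*6 = -1*(-3) + (-3*3 - 5)*6 = 3 + (-9 - 5)*6 = 3 - 14*6 = 3 - 84 = -81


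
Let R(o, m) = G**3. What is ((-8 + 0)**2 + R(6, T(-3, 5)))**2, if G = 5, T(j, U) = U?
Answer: 35721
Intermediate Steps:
R(o, m) = 125 (R(o, m) = 5**3 = 125)
((-8 + 0)**2 + R(6, T(-3, 5)))**2 = ((-8 + 0)**2 + 125)**2 = ((-8)**2 + 125)**2 = (64 + 125)**2 = 189**2 = 35721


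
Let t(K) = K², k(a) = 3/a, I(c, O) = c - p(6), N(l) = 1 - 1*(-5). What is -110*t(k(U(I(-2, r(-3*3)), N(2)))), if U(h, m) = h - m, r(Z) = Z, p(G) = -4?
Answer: -495/8 ≈ -61.875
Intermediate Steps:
N(l) = 6 (N(l) = 1 + 5 = 6)
I(c, O) = 4 + c (I(c, O) = c - 1*(-4) = c + 4 = 4 + c)
-110*t(k(U(I(-2, r(-3*3)), N(2)))) = -110*9/((4 - 2) - 1*6)² = -110*9/(2 - 6)² = -110*(3/(-4))² = -110*(3*(-¼))² = -110*(-¾)² = -110*9/16 = -495/8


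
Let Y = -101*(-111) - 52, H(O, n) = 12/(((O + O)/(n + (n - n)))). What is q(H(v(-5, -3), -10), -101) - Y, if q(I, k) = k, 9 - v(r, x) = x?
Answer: -11260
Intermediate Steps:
v(r, x) = 9 - x
H(O, n) = 6*n/O (H(O, n) = 12/(((2*O)/(n + 0))) = 12/(((2*O)/n)) = 12/((2*O/n)) = 12*(n/(2*O)) = 6*n/O)
Y = 11159 (Y = 11211 - 52 = 11159)
q(H(v(-5, -3), -10), -101) - Y = -101 - 1*11159 = -101 - 11159 = -11260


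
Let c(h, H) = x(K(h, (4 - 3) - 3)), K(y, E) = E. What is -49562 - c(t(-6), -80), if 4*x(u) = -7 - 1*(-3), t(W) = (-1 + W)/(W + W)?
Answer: -49561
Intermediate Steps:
t(W) = (-1 + W)/(2*W) (t(W) = (-1 + W)/((2*W)) = (-1 + W)*(1/(2*W)) = (-1 + W)/(2*W))
x(u) = -1 (x(u) = (-7 - 1*(-3))/4 = (-7 + 3)/4 = (¼)*(-4) = -1)
c(h, H) = -1
-49562 - c(t(-6), -80) = -49562 - 1*(-1) = -49562 + 1 = -49561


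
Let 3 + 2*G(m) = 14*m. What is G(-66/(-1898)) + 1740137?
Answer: 3302777641/1898 ≈ 1.7401e+6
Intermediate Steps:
G(m) = -3/2 + 7*m (G(m) = -3/2 + (14*m)/2 = -3/2 + 7*m)
G(-66/(-1898)) + 1740137 = (-3/2 + 7*(-66/(-1898))) + 1740137 = (-3/2 + 7*(-66*(-1/1898))) + 1740137 = (-3/2 + 7*(33/949)) + 1740137 = (-3/2 + 231/949) + 1740137 = -2385/1898 + 1740137 = 3302777641/1898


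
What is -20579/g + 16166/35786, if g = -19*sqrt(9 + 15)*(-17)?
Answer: 8083/17893 - 20579*sqrt(6)/3876 ≈ -12.553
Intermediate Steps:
g = 646*sqrt(6) (g = -38*sqrt(6)*(-17) = 646*sqrt(6) ≈ 1582.4)
-20579/g + 16166/35786 = -20579*sqrt(6)/3876 + 16166/35786 = -20579*sqrt(6)/3876 + 16166*(1/35786) = -20579*sqrt(6)/3876 + 8083/17893 = 8083/17893 - 20579*sqrt(6)/3876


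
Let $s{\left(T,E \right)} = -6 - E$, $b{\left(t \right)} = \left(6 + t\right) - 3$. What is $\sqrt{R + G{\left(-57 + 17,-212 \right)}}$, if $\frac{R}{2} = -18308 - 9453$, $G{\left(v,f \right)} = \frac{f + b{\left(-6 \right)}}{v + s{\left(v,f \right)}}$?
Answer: $\frac{i \sqrt{1529999922}}{166} \approx 235.63 i$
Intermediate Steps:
$b{\left(t \right)} = 3 + t$
$G{\left(v,f \right)} = \frac{-3 + f}{-6 + v - f}$ ($G{\left(v,f \right)} = \frac{f + \left(3 - 6\right)}{v - \left(6 + f\right)} = \frac{f - 3}{-6 + v - f} = \frac{-3 + f}{-6 + v - f}$)
$R = -55522$ ($R = 2 \left(-18308 - 9453\right) = 2 \left(-27761\right) = -55522$)
$\sqrt{R + G{\left(-57 + 17,-212 \right)}} = \sqrt{-55522 + \frac{3 - -212}{6 - 212 - \left(-57 + 17\right)}} = \sqrt{-55522 + \frac{3 + 212}{6 - 212 - -40}} = \sqrt{-55522 + \frac{1}{6 - 212 + 40} \cdot 215} = \sqrt{-55522 + \frac{1}{-166} \cdot 215} = \sqrt{-55522 - \frac{215}{166}} = \sqrt{- \frac{9216867}{166}} = \frac{i \sqrt{1529999922}}{166}$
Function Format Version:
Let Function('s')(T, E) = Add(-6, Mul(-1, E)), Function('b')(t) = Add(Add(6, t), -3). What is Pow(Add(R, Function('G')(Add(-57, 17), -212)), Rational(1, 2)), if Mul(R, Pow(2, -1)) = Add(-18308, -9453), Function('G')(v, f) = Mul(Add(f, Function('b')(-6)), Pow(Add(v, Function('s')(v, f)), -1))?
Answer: Mul(Rational(1, 166), I, Pow(1529999922, Rational(1, 2))) ≈ Mul(235.63, I)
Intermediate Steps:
Function('b')(t) = Add(3, t)
Function('G')(v, f) = Mul(Pow(Add(-6, v, Mul(-1, f)), -1), Add(-3, f)) (Function('G')(v, f) = Mul(Add(f, Add(3, -6)), Pow(Add(v, Add(-6, Mul(-1, f))), -1)) = Mul(Add(f, -3), Pow(Add(-6, v, Mul(-1, f)), -1)) = Mul(Add(-3, f), Pow(Add(-6, v, Mul(-1, f)), -1)) = Mul(Pow(Add(-6, v, Mul(-1, f)), -1), Add(-3, f)))
R = -55522 (R = Mul(2, Add(-18308, -9453)) = Mul(2, -27761) = -55522)
Pow(Add(R, Function('G')(Add(-57, 17), -212)), Rational(1, 2)) = Pow(Add(-55522, Mul(Pow(Add(6, -212, Mul(-1, Add(-57, 17))), -1), Add(3, Mul(-1, -212)))), Rational(1, 2)) = Pow(Add(-55522, Mul(Pow(Add(6, -212, Mul(-1, -40)), -1), Add(3, 212))), Rational(1, 2)) = Pow(Add(-55522, Mul(Pow(Add(6, -212, 40), -1), 215)), Rational(1, 2)) = Pow(Add(-55522, Mul(Pow(-166, -1), 215)), Rational(1, 2)) = Pow(Add(-55522, Mul(Rational(-1, 166), 215)), Rational(1, 2)) = Pow(Add(-55522, Rational(-215, 166)), Rational(1, 2)) = Pow(Rational(-9216867, 166), Rational(1, 2)) = Mul(Rational(1, 166), I, Pow(1529999922, Rational(1, 2)))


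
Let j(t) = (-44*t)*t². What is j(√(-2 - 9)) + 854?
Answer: 854 + 484*I*√11 ≈ 854.0 + 1605.2*I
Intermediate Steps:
j(t) = -44*t³
j(√(-2 - 9)) + 854 = -44*(-2 - 9)^(3/2) + 854 = -44*(-11*I*√11) + 854 = -(-484)*I*√11 + 854 = 484*I*√11 + 854 = 854 + 484*I*√11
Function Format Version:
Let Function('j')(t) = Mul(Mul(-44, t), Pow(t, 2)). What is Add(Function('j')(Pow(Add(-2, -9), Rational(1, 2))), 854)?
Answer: Add(854, Mul(484, I, Pow(11, Rational(1, 2)))) ≈ Add(854.00, Mul(1605.2, I))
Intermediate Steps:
Function('j')(t) = Mul(-44, Pow(t, 3))
Add(Function('j')(Pow(Add(-2, -9), Rational(1, 2))), 854) = Add(Mul(-44, Pow(Pow(Add(-2, -9), Rational(1, 2)), 3)), 854) = Add(Mul(-44, Pow(Pow(-11, Rational(1, 2)), 3)), 854) = Add(Mul(-44, Pow(Mul(I, Pow(11, Rational(1, 2))), 3)), 854) = Add(Mul(-44, Mul(-11, I, Pow(11, Rational(1, 2)))), 854) = Add(Mul(484, I, Pow(11, Rational(1, 2))), 854) = Add(854, Mul(484, I, Pow(11, Rational(1, 2))))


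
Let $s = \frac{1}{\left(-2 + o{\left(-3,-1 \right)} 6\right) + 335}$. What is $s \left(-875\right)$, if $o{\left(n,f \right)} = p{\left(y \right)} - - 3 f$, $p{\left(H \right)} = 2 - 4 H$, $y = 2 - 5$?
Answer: $- \frac{125}{57} \approx -2.193$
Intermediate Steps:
$y = -3$ ($y = 2 - 5 = -3$)
$o{\left(n,f \right)} = 14 + 3 f$ ($o{\left(n,f \right)} = \left(2 - -12\right) - - 3 f = \left(2 + 12\right) + 3 f = 14 + 3 f$)
$s = \frac{1}{399}$ ($s = \frac{1}{\left(-2 + \left(14 + 3 \left(-1\right)\right) 6\right) + 335} = \frac{1}{\left(-2 + \left(14 - 3\right) 6\right) + 335} = \frac{1}{\left(-2 + 11 \cdot 6\right) + 335} = \frac{1}{\left(-2 + 66\right) + 335} = \frac{1}{64 + 335} = \frac{1}{399} \approx 0.0025063$)
$s \left(-875\right) = \frac{1}{399} \left(-875\right) = - \frac{125}{57}$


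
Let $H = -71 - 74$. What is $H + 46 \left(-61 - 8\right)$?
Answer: $-3319$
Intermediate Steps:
$H = -145$
$H + 46 \left(-61 - 8\right) = -145 + 46 \left(-61 - 8\right) = -145 + 46 \left(-69\right) = -145 - 3174 = -3319$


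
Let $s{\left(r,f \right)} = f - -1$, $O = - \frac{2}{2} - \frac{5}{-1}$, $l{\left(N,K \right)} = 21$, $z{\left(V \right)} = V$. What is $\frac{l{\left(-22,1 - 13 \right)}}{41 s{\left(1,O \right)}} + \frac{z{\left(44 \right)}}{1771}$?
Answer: $\frac{4201}{33005} \approx 0.12728$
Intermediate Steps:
$O = 4$ ($O = \left(-2\right) \frac{1}{2} - -5 = -1 + 5 = 4$)
$s{\left(r,f \right)} = 1 + f$ ($s{\left(r,f \right)} = f + 1 = 1 + f$)
$\frac{l{\left(-22,1 - 13 \right)}}{41 s{\left(1,O \right)}} + \frac{z{\left(44 \right)}}{1771} = \frac{21}{41 \left(1 + 4\right)} + \frac{44}{1771} = \frac{21}{41 \cdot 5} + 44 \cdot \frac{1}{1771} = \frac{21}{205} + \frac{4}{161} = \frac{4201}{33005}$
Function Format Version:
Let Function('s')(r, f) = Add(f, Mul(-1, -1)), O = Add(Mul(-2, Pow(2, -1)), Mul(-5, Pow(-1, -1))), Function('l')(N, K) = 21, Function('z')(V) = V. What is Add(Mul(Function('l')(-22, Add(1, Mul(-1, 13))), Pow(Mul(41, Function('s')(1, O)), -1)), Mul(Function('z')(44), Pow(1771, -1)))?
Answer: Rational(4201, 33005) ≈ 0.12728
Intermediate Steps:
O = 4 (O = Add(Mul(-2, Rational(1, 2)), Mul(-5, -1)) = Add(-1, 5) = 4)
Function('s')(r, f) = Add(1, f) (Function('s')(r, f) = Add(f, 1) = Add(1, f))
Add(Mul(Function('l')(-22, Add(1, Mul(-1, 13))), Pow(Mul(41, Function('s')(1, O)), -1)), Mul(Function('z')(44), Pow(1771, -1))) = Add(Mul(21, Pow(Mul(41, Add(1, 4)), -1)), Mul(44, Pow(1771, -1))) = Add(Mul(21, Pow(Mul(41, 5), -1)), Mul(44, Rational(1, 1771))) = Add(Mul(21, Pow(205, -1)), Rational(4, 161)) = Add(Mul(21, Rational(1, 205)), Rational(4, 161)) = Add(Rational(21, 205), Rational(4, 161)) = Rational(4201, 33005)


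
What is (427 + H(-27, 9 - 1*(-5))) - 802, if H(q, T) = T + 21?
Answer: -340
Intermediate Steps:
H(q, T) = 21 + T
(427 + H(-27, 9 - 1*(-5))) - 802 = (427 + (21 + (9 - 1*(-5)))) - 802 = (427 + (21 + (9 + 5))) - 802 = (427 + (21 + 14)) - 802 = (427 + 35) - 802 = 462 - 802 = -340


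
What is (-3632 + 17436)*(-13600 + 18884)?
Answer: 72940336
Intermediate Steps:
(-3632 + 17436)*(-13600 + 18884) = 13804*5284 = 72940336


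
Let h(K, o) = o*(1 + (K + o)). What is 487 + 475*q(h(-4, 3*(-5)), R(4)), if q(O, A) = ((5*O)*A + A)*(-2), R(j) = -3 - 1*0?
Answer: 3850837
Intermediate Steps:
R(j) = -3 (R(j) = -3 + 0 = -3)
h(K, o) = o*(1 + K + o)
q(O, A) = -2*A - 10*A*O (q(O, A) = (5*A*O + A)*(-2) = (A + 5*A*O)*(-2) = -2*A - 10*A*O)
487 + 475*q(h(-4, 3*(-5)), R(4)) = 487 + 475*(-2*(-3)*(1 + 5*((3*(-5))*(1 - 4 + 3*(-5))))) = 487 + 475*(-2*(-3)*(1 + 5*(-15*(1 - 4 - 15)))) = 487 + 475*(-2*(-3)*(1 + 5*(-15*(-18)))) = 487 + 475*(-2*(-3)*(1 + 5*270)) = 487 + 475*(-2*(-3)*(1 + 1350)) = 487 + 475*(-2*(-3)*1351) = 487 + 475*8106 = 487 + 3850350 = 3850837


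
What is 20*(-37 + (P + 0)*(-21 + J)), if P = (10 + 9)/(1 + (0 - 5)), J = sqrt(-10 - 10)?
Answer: 1255 - 190*I*sqrt(5) ≈ 1255.0 - 424.85*I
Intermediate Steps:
J = 2*I*sqrt(5) (J = sqrt(-20) = 2*I*sqrt(5) ≈ 4.4721*I)
P = -19/4 (P = 19/(1 - 5) = 19/(-4) = 19*(-1/4) = -19/4 ≈ -4.7500)
20*(-37 + (P + 0)*(-21 + J)) = 20*(-37 + (-19/4 + 0)*(-21 + 2*I*sqrt(5))) = 20*(-37 - 19*(-21 + 2*I*sqrt(5))/4) = 20*(-37 + (399/4 - 19*I*sqrt(5)/2)) = 20*(251/4 - 19*I*sqrt(5)/2) = 1255 - 190*I*sqrt(5)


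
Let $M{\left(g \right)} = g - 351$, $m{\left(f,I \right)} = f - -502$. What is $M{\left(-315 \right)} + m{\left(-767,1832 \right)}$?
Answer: $-931$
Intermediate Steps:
$m{\left(f,I \right)} = 502 + f$ ($m{\left(f,I \right)} = f + 502 = 502 + f$)
$M{\left(g \right)} = -351 + g$ ($M{\left(g \right)} = g - 351 = -351 + g$)
$M{\left(-315 \right)} + m{\left(-767,1832 \right)} = \left(-351 - 315\right) + \left(502 - 767\right) = -666 - 265 = -931$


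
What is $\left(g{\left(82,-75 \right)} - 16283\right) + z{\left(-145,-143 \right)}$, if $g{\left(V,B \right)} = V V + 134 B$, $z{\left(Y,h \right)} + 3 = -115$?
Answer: $-19727$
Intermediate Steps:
$z{\left(Y,h \right)} = -118$ ($z{\left(Y,h \right)} = -3 - 115 = -118$)
$g{\left(V,B \right)} = V^{2} + 134 B$
$\left(g{\left(82,-75 \right)} - 16283\right) + z{\left(-145,-143 \right)} = \left(\left(82^{2} + 134 \left(-75\right)\right) - 16283\right) - 118 = \left(\left(6724 - 10050\right) - 16283\right) - 118 = \left(-3326 - 16283\right) - 118 = -19609 - 118 = -19727$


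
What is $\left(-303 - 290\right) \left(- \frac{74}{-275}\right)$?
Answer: $- \frac{43882}{275} \approx -159.57$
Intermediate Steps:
$\left(-303 - 290\right) \left(- \frac{74}{-275}\right) = - 593 \left(\left(-74\right) \left(- \frac{1}{275}\right)\right) = \left(-593\right) \frac{74}{275} = - \frac{43882}{275}$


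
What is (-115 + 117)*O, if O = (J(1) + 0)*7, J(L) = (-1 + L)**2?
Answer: 0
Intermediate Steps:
O = 0 (O = ((-1 + 1)**2 + 0)*7 = (0**2 + 0)*7 = (0 + 0)*7 = 0*7 = 0)
(-115 + 117)*O = (-115 + 117)*0 = 2*0 = 0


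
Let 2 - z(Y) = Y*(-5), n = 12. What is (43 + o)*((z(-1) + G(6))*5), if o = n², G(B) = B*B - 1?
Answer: 29920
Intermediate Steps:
G(B) = -1 + B² (G(B) = B² - 1 = -1 + B²)
z(Y) = 2 + 5*Y (z(Y) = 2 - Y*(-5) = 2 - (-5)*Y = 2 + 5*Y)
o = 144 (o = 12² = 144)
(43 + o)*((z(-1) + G(6))*5) = (43 + 144)*(((2 + 5*(-1)) + (-1 + 6²))*5) = 187*(((2 - 5) + (-1 + 36))*5) = 187*((-3 + 35)*5) = 187*(32*5) = 187*160 = 29920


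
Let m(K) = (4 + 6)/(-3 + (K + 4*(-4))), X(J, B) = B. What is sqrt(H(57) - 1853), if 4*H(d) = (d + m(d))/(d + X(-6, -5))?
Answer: 3*I*sqrt(12559209)/247 ≈ 43.043*I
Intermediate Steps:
m(K) = 10/(-19 + K) (m(K) = 10/(-3 + (K - 16)) = 10/(-3 + (-16 + K)) = 10/(-19 + K))
H(d) = (d + 10/(-19 + d))/(4*(-5 + d)) (H(d) = ((d + 10/(-19 + d))/(d - 5))/4 = ((d + 10/(-19 + d))/(-5 + d))/4 = (d + 10/(-19 + d))/(4*(-5 + d)))
sqrt(H(57) - 1853) = sqrt((10 + 57*(-19 + 57))/(4*(-19 + 57)*(-5 + 57)) - 1853) = sqrt((1/4)*(10 + 57*38)/(38*52) - 1853) = sqrt((1/4)*(1/38)*(1/52)*(10 + 2166) - 1853) = sqrt((1/4)*(1/38)*(1/52)*2176 - 1853) = sqrt(68/247 - 1853) = sqrt(-457623/247) = 3*I*sqrt(12559209)/247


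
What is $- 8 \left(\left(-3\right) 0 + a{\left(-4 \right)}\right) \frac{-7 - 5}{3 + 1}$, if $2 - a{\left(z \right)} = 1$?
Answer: $24$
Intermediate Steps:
$a{\left(z \right)} = 1$ ($a{\left(z \right)} = 2 - 1 = 1$)
$- 8 \left(\left(-3\right) 0 + a{\left(-4 \right)}\right) \frac{-7 - 5}{3 + 1} = - 8 \left(\left(-3\right) 0 + 1\right) \frac{-7 - 5}{3 + 1} = - 8 \left(0 + 1\right) \left(- \frac{12}{4}\right) = \left(-8\right) 1 \left(\left(-12\right) \frac{1}{4}\right) = \left(-8\right) \left(-3\right) = 24$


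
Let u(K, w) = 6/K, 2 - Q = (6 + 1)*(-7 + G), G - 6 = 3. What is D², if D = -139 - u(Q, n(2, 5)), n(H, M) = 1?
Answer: 76729/4 ≈ 19182.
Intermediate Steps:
G = 9 (G = 6 + 3 = 9)
Q = -12 (Q = 2 - (6 + 1)*(-7 + 9) = 2 - 7*2 = 2 - 1*14 = 2 - 14 = -12)
D = -277/2 (D = -139 - 6/(-12) = -139 - 6*(-1)/12 = -139 - 1*(-½) = -139 + ½ = -277/2 ≈ -138.50)
D² = (-277/2)² = 76729/4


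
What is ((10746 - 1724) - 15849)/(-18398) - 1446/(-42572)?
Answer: 39655319/97904957 ≈ 0.40504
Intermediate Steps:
((10746 - 1724) - 15849)/(-18398) - 1446/(-42572) = (9022 - 15849)*(-1/18398) - 1446*(-1/42572) = -6827*(-1/18398) + 723/21286 = 6827/18398 + 723/21286 = 39655319/97904957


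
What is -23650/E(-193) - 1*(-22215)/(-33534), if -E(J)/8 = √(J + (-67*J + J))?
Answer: -7405/11178 + 2365*√12545/10036 ≈ 25.732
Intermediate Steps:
E(J) = -8*√65*√(-J) (E(J) = -8*√(J + (-67*J + J)) = -8*√(J - 66*J) = -8*√65*√(-J))
-23650/E(-193) - 1*(-22215)/(-33534) = -23650*(-√12545/100360) - 1*(-22215)/(-33534) = -23650*(-√12545/100360) + 22215*(-1/33534) = -23650*(-√12545/100360) - 7405/11178 = -(-2365)*√12545/10036 - 7405/11178 = 2365*√12545/10036 - 7405/11178 = -7405/11178 + 2365*√12545/10036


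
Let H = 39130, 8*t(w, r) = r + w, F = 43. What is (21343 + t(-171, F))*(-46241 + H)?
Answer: -151656297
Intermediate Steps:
t(w, r) = r/8 + w/8 (t(w, r) = (r + w)/8 = r/8 + w/8)
(21343 + t(-171, F))*(-46241 + H) = (21343 + ((⅛)*43 + (⅛)*(-171)))*(-46241 + 39130) = (21343 + (43/8 - 171/8))*(-7111) = (21343 - 16)*(-7111) = 21327*(-7111) = -151656297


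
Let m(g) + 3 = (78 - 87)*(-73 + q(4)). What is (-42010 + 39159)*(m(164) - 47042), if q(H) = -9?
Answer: 132021257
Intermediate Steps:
m(g) = 735 (m(g) = -3 + (78 - 87)*(-73 - 9) = -3 - 9*(-82) = -3 + 738 = 735)
(-42010 + 39159)*(m(164) - 47042) = (-42010 + 39159)*(735 - 47042) = -2851*(-46307) = 132021257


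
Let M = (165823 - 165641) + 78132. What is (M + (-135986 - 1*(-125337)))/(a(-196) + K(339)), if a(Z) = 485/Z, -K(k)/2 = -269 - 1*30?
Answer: 13262340/116723 ≈ 113.62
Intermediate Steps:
K(k) = 598 (K(k) = -2*(-269 - 1*30) = -2*(-269 - 30) = -2*(-299) = 598)
M = 78314 (M = 182 + 78132 = 78314)
(M + (-135986 - 1*(-125337)))/(a(-196) + K(339)) = (78314 + (-135986 - 1*(-125337)))/(485/(-196) + 598) = (78314 + (-135986 + 125337))/(485*(-1/196) + 598) = (78314 - 10649)/(-485/196 + 598) = 67665/(116723/196) = 67665*(196/116723) = 13262340/116723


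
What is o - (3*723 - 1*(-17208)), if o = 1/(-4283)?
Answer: -82991692/4283 ≈ -19377.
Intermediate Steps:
o = -1/4283 ≈ -0.00023348
o - (3*723 - 1*(-17208)) = -1/4283 - (3*723 - 1*(-17208)) = -1/4283 - (2169 + 17208) = -1/4283 - 1*19377 = -1/4283 - 19377 = -82991692/4283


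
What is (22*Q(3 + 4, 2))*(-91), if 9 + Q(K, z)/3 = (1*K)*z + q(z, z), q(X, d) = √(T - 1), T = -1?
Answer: -30030 - 6006*I*√2 ≈ -30030.0 - 8493.8*I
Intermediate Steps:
q(X, d) = I*√2 (q(X, d) = √(-1 - 1) = √(-2) = I*√2)
Q(K, z) = -27 + 3*I*√2 + 3*K*z (Q(K, z) = -27 + 3*((1*K)*z + I*√2) = -27 + 3*(K*z + I*√2) = -27 + 3*(I*√2 + K*z) = -27 + (3*I*√2 + 3*K*z) = -27 + 3*I*√2 + 3*K*z)
(22*Q(3 + 4, 2))*(-91) = (22*(-27 + 3*I*√2 + 3*(3 + 4)*2))*(-91) = (22*(-27 + 3*I*√2 + 3*7*2))*(-91) = (22*(-27 + 3*I*√2 + 42))*(-91) = (22*(15 + 3*I*√2))*(-91) = (330 + 66*I*√2)*(-91) = -30030 - 6006*I*√2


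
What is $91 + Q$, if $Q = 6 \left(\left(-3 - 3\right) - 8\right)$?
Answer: $7$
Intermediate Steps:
$Q = -84$ ($Q = 6 \left(-6 - 8\right) = 6 \left(-14\right) = -84$)
$91 + Q = 91 - 84 = 7$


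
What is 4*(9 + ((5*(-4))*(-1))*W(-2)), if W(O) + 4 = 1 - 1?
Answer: -284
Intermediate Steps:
W(O) = -4 (W(O) = -4 + (1 - 1) = -4 + 0 = -4)
4*(9 + ((5*(-4))*(-1))*W(-2)) = 4*(9 + ((5*(-4))*(-1))*(-4)) = 4*(9 - 20*(-1)*(-4)) = 4*(9 + 20*(-4)) = 4*(9 - 80) = 4*(-71) = -284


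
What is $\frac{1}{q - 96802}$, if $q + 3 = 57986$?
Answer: $- \frac{1}{38819} \approx -2.5761 \cdot 10^{-5}$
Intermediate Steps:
$q = 57983$ ($q = -3 + 57986 = 57983$)
$\frac{1}{q - 96802} = \frac{1}{57983 - 96802} = \frac{1}{-38819} = - \frac{1}{38819}$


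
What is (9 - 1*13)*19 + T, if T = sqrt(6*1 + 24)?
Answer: -76 + sqrt(30) ≈ -70.523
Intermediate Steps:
T = sqrt(30) (T = sqrt(6 + 24) = sqrt(30) ≈ 5.4772)
(9 - 1*13)*19 + T = (9 - 1*13)*19 + sqrt(30) = (9 - 13)*19 + sqrt(30) = -4*19 + sqrt(30) = -76 + sqrt(30)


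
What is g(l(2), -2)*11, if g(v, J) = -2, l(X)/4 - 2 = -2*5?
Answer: -22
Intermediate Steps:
l(X) = -32 (l(X) = 8 + 4*(-2*5) = 8 + 4*(-10) = 8 - 40 = -32)
g(l(2), -2)*11 = -2*11 = -22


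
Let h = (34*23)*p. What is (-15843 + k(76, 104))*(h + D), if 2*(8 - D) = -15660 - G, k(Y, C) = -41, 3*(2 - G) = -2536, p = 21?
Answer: -1176226084/3 ≈ -3.9208e+8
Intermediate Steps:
G = 2542/3 (G = 2 - ⅓*(-2536) = 2 + 2536/3 = 2542/3 ≈ 847.33)
h = 16422 (h = (34*23)*21 = 782*21 = 16422)
D = 24785/3 (D = 8 - (-15660 - 1*2542/3)/2 = 8 - (-15660 - 2542/3)/2 = 8 - ½*(-49522/3) = 8 + 24761/3 = 24785/3 ≈ 8261.7)
(-15843 + k(76, 104))*(h + D) = (-15843 - 41)*(16422 + 24785/3) = -15884*74051/3 = -1176226084/3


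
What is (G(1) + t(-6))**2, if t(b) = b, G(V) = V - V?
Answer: 36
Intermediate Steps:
G(V) = 0
(G(1) + t(-6))**2 = (0 - 6)**2 = (-6)**2 = 36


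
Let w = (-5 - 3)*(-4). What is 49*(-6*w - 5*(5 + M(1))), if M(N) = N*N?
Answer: -10878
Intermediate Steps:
M(N) = N**2
w = 32 (w = -8*(-4) = 32)
49*(-6*w - 5*(5 + M(1))) = 49*(-6*32 - 5*(5 + 1**2)) = 49*(-192 - 5*(5 + 1)) = 49*(-192 - 5*6) = 49*(-192 - 30) = 49*(-222) = -10878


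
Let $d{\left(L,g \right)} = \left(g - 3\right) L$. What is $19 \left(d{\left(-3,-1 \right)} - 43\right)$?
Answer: $-589$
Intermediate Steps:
$d{\left(L,g \right)} = L \left(-3 + g\right)$ ($d{\left(L,g \right)} = \left(-3 + g\right) L = L \left(-3 + g\right)$)
$19 \left(d{\left(-3,-1 \right)} - 43\right) = 19 \left(- 3 \left(-3 - 1\right) - 43\right) = 19 \left(\left(-3\right) \left(-4\right) - 43\right) = 19 \left(12 - 43\right) = 19 \left(-31\right) = -589$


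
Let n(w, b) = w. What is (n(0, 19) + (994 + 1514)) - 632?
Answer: 1876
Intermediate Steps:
(n(0, 19) + (994 + 1514)) - 632 = (0 + (994 + 1514)) - 632 = (0 + 2508) - 632 = 2508 - 632 = 1876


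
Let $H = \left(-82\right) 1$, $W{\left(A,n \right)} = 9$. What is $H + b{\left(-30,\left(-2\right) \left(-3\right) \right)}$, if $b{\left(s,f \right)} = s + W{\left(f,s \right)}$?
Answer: $-103$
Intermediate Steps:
$b{\left(s,f \right)} = 9 + s$ ($b{\left(s,f \right)} = s + 9 = 9 + s$)
$H = -82$
$H + b{\left(-30,\left(-2\right) \left(-3\right) \right)} = -82 + \left(9 - 30\right) = -82 - 21 = -103$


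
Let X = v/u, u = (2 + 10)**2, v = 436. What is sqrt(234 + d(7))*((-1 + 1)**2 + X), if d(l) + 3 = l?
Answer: 109*sqrt(238)/36 ≈ 46.710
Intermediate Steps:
d(l) = -3 + l
u = 144 (u = 12**2 = 144)
X = 109/36 (X = 436/144 = 436*(1/144) = 109/36 ≈ 3.0278)
sqrt(234 + d(7))*((-1 + 1)**2 + X) = sqrt(234 + (-3 + 7))*((-1 + 1)**2 + 109/36) = sqrt(234 + 4)*(0**2 + 109/36) = sqrt(238)*(0 + 109/36) = sqrt(238)*(109/36) = 109*sqrt(238)/36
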